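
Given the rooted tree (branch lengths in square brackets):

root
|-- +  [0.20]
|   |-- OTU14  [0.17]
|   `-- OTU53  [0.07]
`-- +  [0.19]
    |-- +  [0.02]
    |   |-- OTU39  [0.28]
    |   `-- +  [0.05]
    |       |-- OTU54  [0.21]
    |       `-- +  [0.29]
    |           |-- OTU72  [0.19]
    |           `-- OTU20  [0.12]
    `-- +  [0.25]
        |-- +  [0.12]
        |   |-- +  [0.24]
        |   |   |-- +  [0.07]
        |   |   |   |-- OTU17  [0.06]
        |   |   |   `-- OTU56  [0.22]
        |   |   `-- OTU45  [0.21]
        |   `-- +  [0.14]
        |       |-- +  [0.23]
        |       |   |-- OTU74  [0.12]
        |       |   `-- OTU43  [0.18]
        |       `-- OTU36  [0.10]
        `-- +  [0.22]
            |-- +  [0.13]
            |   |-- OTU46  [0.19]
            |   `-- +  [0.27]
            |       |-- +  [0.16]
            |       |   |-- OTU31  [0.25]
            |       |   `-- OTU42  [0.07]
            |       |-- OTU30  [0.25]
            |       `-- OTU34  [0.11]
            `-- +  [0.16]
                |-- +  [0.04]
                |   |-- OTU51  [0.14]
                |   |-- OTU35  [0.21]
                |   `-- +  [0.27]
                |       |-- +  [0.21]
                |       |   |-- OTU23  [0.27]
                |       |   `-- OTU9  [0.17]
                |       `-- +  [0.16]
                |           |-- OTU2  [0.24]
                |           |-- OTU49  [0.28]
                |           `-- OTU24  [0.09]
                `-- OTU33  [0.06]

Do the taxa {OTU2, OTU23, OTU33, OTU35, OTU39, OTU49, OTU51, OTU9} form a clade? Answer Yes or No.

The MRCA of the listed taxa subtends ((OTU39,(OTU54,(OTU72,OTU20))),((((OTU17,OTU56),OTU45),((OTU74,OTU43),OTU36)),((OTU46,((OTU31,OTU42),OTU30,OTU34)),((OTU51,OTU35,((OTU23,OTU9),(OTU2,OTU49,OTU24))),OTU33)))).
That clade also contains OTU17, OTU20, OTU24, OTU30, OTU31, OTU34, OTU36, OTU42, OTU43, OTU45, OTU46, OTU54, OTU56, OTU72, OTU74, which are not in the proposed group, so the group is not monophyletic.

No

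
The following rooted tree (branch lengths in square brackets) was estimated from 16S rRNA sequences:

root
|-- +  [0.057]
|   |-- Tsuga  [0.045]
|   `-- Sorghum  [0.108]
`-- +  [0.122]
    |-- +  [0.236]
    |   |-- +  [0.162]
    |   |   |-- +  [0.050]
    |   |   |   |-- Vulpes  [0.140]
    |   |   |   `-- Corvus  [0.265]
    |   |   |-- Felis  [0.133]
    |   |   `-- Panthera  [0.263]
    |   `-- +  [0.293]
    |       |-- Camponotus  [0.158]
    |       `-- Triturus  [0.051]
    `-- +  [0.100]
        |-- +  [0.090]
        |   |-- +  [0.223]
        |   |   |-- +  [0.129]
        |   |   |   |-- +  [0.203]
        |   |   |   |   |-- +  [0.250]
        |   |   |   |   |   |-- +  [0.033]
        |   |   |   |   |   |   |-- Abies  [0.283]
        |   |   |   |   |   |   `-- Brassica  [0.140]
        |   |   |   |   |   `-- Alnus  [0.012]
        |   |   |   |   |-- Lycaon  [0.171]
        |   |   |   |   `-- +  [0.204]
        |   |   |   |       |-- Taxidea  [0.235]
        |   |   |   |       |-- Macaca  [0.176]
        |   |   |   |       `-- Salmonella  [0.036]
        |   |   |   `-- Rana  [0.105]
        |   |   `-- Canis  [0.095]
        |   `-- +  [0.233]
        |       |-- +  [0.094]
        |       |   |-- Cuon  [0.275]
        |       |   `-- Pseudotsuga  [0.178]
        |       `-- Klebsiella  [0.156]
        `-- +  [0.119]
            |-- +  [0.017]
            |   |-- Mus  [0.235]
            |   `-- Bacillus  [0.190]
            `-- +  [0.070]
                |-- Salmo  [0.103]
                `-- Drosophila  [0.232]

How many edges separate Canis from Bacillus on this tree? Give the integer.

The MRCA of Canis and Bacillus is the node subtending (((((((Abies,Brassica),Alnus),Lycaon,(Taxidea,Macaca,Salmonella)),Rana),Canis),((Cuon,Pseudotsuga),Klebsiella)),((Mus,Bacillus),(Salmo,Drosophila))).
From Canis up to that node: 3 branches. From Bacillus up to the same node: 3 branches. Total: 3 + 3 = 6.

6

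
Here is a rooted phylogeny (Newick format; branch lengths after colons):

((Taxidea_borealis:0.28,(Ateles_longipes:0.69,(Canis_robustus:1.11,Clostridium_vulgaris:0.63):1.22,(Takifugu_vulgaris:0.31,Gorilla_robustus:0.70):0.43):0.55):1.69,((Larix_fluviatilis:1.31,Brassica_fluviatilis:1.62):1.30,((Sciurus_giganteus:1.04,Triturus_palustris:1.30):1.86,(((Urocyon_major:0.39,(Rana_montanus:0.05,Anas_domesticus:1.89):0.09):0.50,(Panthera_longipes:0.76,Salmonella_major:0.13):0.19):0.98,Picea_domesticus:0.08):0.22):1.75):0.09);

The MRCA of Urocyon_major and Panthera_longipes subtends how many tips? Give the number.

5

The MRCA of Urocyon_major and Panthera_longipes is the node subtending ((Urocyon_major,(Rana_montanus,Anas_domesticus)),(Panthera_longipes,Salmonella_major)).
That clade contains 5 terminal taxa: Anas_domesticus, Panthera_longipes, Rana_montanus, Salmonella_major, Urocyon_major.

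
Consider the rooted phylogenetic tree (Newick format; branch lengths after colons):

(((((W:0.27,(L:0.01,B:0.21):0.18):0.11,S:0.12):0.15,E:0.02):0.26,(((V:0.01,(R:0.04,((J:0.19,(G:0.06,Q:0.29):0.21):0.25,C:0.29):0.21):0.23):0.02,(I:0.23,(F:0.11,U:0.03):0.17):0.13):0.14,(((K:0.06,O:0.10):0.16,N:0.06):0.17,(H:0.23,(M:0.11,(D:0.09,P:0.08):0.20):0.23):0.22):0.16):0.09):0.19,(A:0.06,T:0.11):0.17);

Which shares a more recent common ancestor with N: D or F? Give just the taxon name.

The MRCA of N and D subtends (((K,O),N),(H,(M,(D,P)))) (7 taxa).
The MRCA of N and F subtends (((V,(R,((J,(G,Q)),C))),(I,(F,U))),(((K,O),N),(H,(M,(D,P))))) (16 taxa).
The first is nested inside the second, so N shares a more recent common ancestor with D.

D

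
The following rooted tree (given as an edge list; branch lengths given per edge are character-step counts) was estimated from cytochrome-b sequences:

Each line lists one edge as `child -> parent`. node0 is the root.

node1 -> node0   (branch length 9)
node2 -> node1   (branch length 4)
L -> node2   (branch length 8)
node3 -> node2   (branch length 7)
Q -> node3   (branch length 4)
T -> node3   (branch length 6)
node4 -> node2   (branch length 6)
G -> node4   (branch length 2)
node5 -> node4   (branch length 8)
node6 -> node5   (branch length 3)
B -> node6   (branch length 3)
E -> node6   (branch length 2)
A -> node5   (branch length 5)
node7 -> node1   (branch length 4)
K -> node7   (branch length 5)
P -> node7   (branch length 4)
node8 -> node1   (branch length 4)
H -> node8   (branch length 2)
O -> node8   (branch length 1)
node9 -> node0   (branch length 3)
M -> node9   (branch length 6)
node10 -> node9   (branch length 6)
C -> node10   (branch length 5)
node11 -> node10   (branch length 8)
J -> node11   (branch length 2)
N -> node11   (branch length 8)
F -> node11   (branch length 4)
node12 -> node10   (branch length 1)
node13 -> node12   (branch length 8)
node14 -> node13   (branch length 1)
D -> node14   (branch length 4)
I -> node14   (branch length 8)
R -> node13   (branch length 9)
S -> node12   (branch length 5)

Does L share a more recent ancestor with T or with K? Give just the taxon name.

T

The MRCA of L and T subtends (L,(Q,T),(G,((B,E),A))) (7 taxa).
The MRCA of L and K subtends ((L,(Q,T),(G,((B,E),A))),(K,P),(H,O)) (11 taxa).
The first is nested inside the second, so L shares a more recent common ancestor with T.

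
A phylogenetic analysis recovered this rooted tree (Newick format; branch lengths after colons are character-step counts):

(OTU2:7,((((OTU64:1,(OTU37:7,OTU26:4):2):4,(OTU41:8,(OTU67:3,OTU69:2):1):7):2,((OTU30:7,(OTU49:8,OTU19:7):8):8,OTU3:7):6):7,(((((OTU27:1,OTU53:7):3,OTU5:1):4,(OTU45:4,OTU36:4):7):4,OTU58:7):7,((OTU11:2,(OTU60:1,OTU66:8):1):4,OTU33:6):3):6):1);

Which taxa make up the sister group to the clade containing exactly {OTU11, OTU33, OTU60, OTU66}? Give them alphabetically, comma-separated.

The clade containing exactly {OTU11, OTU33, OTU60, OTU66} attaches to the tree at the node subtending (((((OTU27,OTU53),OTU5),(OTU45,OTU36)),OTU58),((OTU11,(OTU60,OTU66)),OTU33)).
The other lineage descending from that same node — the sister group — is ((((OTU27,OTU53),OTU5),(OTU45,OTU36)),OTU58); its 6 tips in alphabetical order are the answer.

OTU27, OTU36, OTU45, OTU5, OTU53, OTU58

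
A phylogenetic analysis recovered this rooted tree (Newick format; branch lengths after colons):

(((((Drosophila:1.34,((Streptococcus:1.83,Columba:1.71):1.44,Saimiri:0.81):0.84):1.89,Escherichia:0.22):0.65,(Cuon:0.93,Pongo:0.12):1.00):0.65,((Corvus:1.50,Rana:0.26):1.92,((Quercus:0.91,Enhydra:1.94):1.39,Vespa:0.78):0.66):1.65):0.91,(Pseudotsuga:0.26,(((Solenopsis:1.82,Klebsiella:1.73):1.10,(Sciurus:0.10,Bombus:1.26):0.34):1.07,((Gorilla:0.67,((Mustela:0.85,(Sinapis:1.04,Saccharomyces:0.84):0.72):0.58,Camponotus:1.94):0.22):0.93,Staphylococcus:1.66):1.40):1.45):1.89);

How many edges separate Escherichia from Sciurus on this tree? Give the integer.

9

The MRCA of Escherichia and Sciurus is the root of the tree.
From Escherichia up to that node: 4 branches. From Sciurus up to the same node: 5 branches. Total: 4 + 5 = 9.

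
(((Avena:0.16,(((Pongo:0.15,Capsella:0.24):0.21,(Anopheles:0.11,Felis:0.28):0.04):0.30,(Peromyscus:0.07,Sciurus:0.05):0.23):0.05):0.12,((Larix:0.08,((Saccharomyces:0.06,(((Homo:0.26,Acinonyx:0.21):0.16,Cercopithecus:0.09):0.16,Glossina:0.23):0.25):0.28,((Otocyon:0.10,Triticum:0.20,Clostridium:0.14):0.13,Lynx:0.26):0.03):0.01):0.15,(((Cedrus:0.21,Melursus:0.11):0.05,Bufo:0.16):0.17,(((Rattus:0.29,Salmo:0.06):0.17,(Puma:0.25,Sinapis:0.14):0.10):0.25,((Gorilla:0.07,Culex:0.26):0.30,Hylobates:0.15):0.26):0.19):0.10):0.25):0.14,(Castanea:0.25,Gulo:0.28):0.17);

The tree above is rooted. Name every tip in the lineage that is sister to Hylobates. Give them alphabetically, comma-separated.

Hylobates attaches to the tree at the node subtending ((Gorilla,Culex),Hylobates).
The other lineage descending from that same node — the sister group — is (Gorilla,Culex); its 2 tips in alphabetical order are the answer.

Culex, Gorilla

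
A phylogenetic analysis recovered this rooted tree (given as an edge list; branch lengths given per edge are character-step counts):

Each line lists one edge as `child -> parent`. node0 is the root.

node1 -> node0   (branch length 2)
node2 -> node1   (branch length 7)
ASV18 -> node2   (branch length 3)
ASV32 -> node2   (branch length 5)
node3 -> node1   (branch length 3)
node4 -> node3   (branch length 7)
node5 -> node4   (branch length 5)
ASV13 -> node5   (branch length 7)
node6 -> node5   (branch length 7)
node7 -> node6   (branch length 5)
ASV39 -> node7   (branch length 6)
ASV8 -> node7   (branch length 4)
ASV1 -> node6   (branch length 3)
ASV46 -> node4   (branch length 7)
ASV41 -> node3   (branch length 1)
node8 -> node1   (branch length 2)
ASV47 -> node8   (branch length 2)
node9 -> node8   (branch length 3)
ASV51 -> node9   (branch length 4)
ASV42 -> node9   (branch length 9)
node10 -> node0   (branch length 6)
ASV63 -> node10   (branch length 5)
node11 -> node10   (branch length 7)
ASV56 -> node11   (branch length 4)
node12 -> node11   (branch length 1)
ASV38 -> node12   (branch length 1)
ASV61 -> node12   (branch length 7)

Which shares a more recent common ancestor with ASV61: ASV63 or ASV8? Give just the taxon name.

The MRCA of ASV61 and ASV63 subtends (ASV63,(ASV56,(ASV38,ASV61))) (4 taxa).
The MRCA of ASV61 and ASV8 is the root, subtending the entire tree (15 taxa).
The first is nested inside the second, so ASV61 shares a more recent common ancestor with ASV63.

ASV63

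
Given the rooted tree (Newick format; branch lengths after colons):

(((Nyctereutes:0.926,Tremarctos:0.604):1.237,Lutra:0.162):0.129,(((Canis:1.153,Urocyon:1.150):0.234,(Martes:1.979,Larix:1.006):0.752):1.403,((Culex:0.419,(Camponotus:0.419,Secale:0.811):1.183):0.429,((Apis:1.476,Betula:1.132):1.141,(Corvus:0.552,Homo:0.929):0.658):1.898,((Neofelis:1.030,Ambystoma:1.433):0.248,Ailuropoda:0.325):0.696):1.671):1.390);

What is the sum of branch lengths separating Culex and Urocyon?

The path runs Culex → … → MRCA → … → Urocyon; the MRCA is the node subtending (((Canis,Urocyon),(Martes,Larix)),((Culex,(Camponotus,Secale)),((Apis,Betula),(Corvus,Homo)),((Neofelis,Ambystoma),Ailuropoda))).
Branch lengths along that path: 0.419 + 0.429 + 1.671 + 1.403 + 0.234 + 1.150 = 5.306.

5.306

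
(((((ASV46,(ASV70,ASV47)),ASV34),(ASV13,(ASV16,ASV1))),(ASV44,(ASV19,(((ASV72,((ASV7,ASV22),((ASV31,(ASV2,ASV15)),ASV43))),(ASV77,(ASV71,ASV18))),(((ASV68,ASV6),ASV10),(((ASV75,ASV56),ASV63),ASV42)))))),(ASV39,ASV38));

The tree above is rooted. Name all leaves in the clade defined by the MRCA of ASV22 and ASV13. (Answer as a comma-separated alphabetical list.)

Tracing ASV22: it sits inside (ASV7,ASV22).
Tracing ASV13: it sits inside (ASV13,(ASV16,ASV1)).
The smallest clade enclosing both is ((((ASV46,(ASV70,ASV47)),ASV34),(ASV13,(ASV16,ASV1))),(ASV44,(ASV19,(((ASV72,((ASV7,ASV22),((ASV31,(ASV2,ASV15)),ASV43))),(ASV77,(ASV71,ASV18))),(((ASV68,ASV6),ASV10),(((ASV75,ASV56),ASV63),ASV42)))))); the answer is its 26 terminal taxa in alphabetical order.

ASV1, ASV10, ASV13, ASV15, ASV16, ASV18, ASV19, ASV2, ASV22, ASV31, ASV34, ASV42, ASV43, ASV44, ASV46, ASV47, ASV56, ASV6, ASV63, ASV68, ASV7, ASV70, ASV71, ASV72, ASV75, ASV77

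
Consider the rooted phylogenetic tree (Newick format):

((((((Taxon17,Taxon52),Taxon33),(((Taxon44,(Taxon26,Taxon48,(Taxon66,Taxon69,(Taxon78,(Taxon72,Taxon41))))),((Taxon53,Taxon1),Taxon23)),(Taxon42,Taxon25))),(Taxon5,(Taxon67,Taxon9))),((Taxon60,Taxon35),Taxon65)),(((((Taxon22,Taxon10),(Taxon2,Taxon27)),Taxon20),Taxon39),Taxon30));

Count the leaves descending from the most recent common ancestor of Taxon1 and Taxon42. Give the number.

13

The MRCA of Taxon1 and Taxon42 is the node subtending (((Taxon44,(Taxon26,Taxon48,(Taxon66,Taxon69,(Taxon78,(Taxon72,Taxon41))))),((Taxon53,Taxon1),Taxon23)),(Taxon42,Taxon25)).
That clade contains 13 terminal taxa: Taxon1, Taxon23, Taxon25, Taxon26, Taxon41, Taxon42, Taxon44, Taxon48, Taxon53, Taxon66, Taxon69, Taxon72, Taxon78.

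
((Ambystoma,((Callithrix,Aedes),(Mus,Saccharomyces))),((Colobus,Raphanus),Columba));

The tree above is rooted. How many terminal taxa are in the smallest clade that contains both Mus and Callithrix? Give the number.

The MRCA of Mus and Callithrix is the node subtending ((Callithrix,Aedes),(Mus,Saccharomyces)).
That clade contains 4 terminal taxa: Aedes, Callithrix, Mus, Saccharomyces.

4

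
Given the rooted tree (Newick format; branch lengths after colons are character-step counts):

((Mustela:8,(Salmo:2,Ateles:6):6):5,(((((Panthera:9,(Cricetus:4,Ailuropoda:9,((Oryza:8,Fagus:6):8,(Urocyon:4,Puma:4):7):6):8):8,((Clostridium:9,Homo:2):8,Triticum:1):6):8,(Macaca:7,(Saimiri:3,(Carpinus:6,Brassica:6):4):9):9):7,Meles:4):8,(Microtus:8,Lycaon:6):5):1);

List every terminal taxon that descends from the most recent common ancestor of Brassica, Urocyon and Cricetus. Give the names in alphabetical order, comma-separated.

Tracing Brassica: it sits inside (Carpinus,Brassica).
Tracing Urocyon: it sits inside (Urocyon,Puma).
Tracing Cricetus: it sits inside (Cricetus,Ailuropoda,((Oryza,Fagus),(Urocyon,Puma))).
The smallest clade enclosing all 3 is (((Panthera,(Cricetus,Ailuropoda,((Oryza,Fagus),(Urocyon,Puma)))),((Clostridium,Homo),Triticum)),(Macaca,(Saimiri,(Carpinus,Brassica)))); the answer is its 14 terminal taxa in alphabetical order.

Ailuropoda, Brassica, Carpinus, Clostridium, Cricetus, Fagus, Homo, Macaca, Oryza, Panthera, Puma, Saimiri, Triticum, Urocyon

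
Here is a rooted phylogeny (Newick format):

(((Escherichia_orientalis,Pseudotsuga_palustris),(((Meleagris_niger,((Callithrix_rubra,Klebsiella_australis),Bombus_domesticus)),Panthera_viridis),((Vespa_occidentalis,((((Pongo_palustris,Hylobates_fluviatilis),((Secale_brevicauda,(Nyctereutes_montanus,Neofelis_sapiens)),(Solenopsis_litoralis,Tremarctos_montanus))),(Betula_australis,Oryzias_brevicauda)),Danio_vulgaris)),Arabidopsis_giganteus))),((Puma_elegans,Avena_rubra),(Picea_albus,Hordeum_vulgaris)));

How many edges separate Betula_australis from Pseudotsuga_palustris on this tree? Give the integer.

The MRCA of Betula_australis and Pseudotsuga_palustris is the node subtending ((Escherichia_orientalis,Pseudotsuga_palustris),(((Meleagris_niger,((Callithrix_rubra,Klebsiella_australis),Bombus_domesticus)),Panthera_viridis),((Vespa_occidentalis,((((Pongo_palustris,Hylobates_fluviatilis),((Secale_brevicauda,(Nyctereutes_montanus,Neofelis_sapiens)),(Solenopsis_litoralis,Tremarctos_montanus))),(Betula_australis,Oryzias_brevicauda)),Danio_vulgaris)),Arabidopsis_giganteus))).
From Betula_australis up to that node: 7 branches. From Pseudotsuga_palustris up to the same node: 2 branches. Total: 7 + 2 = 9.

9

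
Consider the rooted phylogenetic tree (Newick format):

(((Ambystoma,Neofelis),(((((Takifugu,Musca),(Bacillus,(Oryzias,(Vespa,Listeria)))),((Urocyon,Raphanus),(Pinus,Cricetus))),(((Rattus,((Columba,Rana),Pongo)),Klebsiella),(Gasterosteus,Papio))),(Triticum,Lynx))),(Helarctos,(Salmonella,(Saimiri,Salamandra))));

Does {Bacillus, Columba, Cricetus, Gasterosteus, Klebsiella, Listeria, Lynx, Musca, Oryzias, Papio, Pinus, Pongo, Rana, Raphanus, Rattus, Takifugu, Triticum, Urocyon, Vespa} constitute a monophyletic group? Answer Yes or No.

Yes

The most recent common ancestor of these taxa subtends (((((Takifugu,Musca),(Bacillus,(Oryzias,(Vespa,Listeria)))),((Urocyon,Raphanus),(Pinus,Cricetus))),(((Rattus,((Columba,Rana),Pongo)),Klebsiella),(Gasterosteus,Papio))),(Triticum,Lynx)).
That clade has exactly 19 tips — every listed taxon and nothing else — so the group is monophyletic.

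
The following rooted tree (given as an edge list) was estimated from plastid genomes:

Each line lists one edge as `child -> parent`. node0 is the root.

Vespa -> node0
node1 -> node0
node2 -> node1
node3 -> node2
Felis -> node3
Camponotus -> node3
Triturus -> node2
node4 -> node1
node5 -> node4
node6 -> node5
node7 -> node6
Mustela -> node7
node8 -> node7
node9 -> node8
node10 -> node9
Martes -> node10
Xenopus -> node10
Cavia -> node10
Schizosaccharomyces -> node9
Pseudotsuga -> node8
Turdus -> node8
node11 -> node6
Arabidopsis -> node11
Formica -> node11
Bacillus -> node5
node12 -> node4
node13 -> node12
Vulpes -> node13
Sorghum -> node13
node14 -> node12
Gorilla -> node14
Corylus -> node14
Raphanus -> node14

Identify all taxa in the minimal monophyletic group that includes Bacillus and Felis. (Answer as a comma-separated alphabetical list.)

Arabidopsis, Bacillus, Camponotus, Cavia, Corylus, Felis, Formica, Gorilla, Martes, Mustela, Pseudotsuga, Raphanus, Schizosaccharomyces, Sorghum, Triturus, Turdus, Vulpes, Xenopus

Tracing Bacillus: it sits inside (((Mustela,(((Martes,Xenopus,Cavia),Schizosaccharomyces),Pseudotsuga,Turdus)),(Arabidopsis,Formica)),Bacillus).
Tracing Felis: it sits inside (Felis,Camponotus).
The smallest clade enclosing both is (((Felis,Camponotus),Triturus),((((Mustela,(((Martes,Xenopus,Cavia),Schizosaccharomyces),Pseudotsuga,Turdus)),(Arabidopsis,Formica)),Bacillus),((Vulpes,Sorghum),(Gorilla,Corylus,Raphanus)))); the answer is its 18 terminal taxa in alphabetical order.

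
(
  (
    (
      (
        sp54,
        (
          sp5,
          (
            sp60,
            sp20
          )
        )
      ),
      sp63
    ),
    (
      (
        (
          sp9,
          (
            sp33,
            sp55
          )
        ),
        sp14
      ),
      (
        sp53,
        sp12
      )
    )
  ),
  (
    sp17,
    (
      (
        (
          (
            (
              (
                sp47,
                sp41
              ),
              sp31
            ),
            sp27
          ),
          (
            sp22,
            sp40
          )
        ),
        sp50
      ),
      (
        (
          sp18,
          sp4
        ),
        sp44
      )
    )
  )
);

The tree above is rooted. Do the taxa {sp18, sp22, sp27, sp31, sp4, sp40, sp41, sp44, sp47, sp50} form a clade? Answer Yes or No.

The most recent common ancestor of these taxa subtends ((((((sp47,sp41),sp31),sp27),(sp22,sp40)),sp50),((sp18,sp4),sp44)).
That clade has exactly 10 tips — every listed taxon and nothing else — so the group is monophyletic.

Yes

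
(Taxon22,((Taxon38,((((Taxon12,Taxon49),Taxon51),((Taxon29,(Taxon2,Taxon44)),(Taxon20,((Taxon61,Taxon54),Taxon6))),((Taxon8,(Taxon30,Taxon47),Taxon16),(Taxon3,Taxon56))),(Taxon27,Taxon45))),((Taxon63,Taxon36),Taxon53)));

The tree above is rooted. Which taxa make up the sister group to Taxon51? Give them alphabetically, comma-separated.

Taxon51 attaches to the tree at the node subtending ((Taxon12,Taxon49),Taxon51).
The other lineage descending from that same node — the sister group — is (Taxon12,Taxon49); its 2 tips in alphabetical order are the answer.

Taxon12, Taxon49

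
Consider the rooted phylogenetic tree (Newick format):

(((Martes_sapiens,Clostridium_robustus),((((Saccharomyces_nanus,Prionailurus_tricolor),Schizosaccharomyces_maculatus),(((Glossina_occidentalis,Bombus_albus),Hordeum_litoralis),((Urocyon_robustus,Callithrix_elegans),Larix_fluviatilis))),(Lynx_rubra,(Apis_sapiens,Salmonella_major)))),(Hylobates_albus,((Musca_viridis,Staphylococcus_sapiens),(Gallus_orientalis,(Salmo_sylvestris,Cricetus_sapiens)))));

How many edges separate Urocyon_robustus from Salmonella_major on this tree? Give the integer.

8

The MRCA of Urocyon_robustus and Salmonella_major is the node subtending ((((Saccharomyces_nanus,Prionailurus_tricolor),Schizosaccharomyces_maculatus),(((Glossina_occidentalis,Bombus_albus),Hordeum_litoralis),((Urocyon_robustus,Callithrix_elegans),Larix_fluviatilis))),(Lynx_rubra,(Apis_sapiens,Salmonella_major))).
From Urocyon_robustus up to that node: 5 branches. From Salmonella_major up to the same node: 3 branches. Total: 5 + 3 = 8.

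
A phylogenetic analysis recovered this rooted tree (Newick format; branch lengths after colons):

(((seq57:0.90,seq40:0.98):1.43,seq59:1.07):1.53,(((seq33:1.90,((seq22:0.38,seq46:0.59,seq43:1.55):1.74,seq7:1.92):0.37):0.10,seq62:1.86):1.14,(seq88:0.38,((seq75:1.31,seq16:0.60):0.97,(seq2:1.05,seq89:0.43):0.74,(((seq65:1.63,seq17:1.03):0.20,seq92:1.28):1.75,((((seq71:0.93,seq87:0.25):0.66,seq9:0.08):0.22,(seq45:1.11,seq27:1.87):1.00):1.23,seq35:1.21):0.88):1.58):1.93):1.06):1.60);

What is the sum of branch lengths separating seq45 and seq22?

12.52

The path runs seq45 → … → MRCA → … → seq22; the MRCA is the node subtending (((seq33,((seq22,seq46,seq43),seq7)),seq62),(seq88,((seq75,seq16),(seq2,seq89),(((seq65,seq17),seq92),((((seq71,seq87),seq9),(seq45,seq27)),seq35))))).
Branch lengths along that path: 1.11 + 1.00 + 1.23 + 0.88 + 1.58 + 1.93 + 1.06 + 1.14 + 0.10 + 0.37 + 1.74 + 0.38 = 12.52.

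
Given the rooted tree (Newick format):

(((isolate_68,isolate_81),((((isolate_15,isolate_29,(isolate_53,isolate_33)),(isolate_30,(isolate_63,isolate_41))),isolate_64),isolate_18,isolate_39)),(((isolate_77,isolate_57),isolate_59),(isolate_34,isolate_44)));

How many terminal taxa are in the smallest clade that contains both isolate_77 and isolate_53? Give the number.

17

The MRCA of isolate_77 and isolate_53 is the root, so the clade is the entire tree.
That clade contains 17 terminal taxa: isolate_15, isolate_18, isolate_29, isolate_30, isolate_33, isolate_34, isolate_39, isolate_41, isolate_44, isolate_53, isolate_57, isolate_59, isolate_63, isolate_64, isolate_68, isolate_77, isolate_81.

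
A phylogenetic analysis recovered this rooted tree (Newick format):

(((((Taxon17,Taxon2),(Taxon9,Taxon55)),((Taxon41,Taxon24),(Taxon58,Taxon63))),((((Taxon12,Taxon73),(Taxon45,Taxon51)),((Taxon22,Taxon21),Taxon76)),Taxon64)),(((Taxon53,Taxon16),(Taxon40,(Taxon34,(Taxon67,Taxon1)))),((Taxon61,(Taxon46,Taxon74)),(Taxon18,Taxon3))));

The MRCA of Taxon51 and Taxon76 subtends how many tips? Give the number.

7

The MRCA of Taxon51 and Taxon76 is the node subtending (((Taxon12,Taxon73),(Taxon45,Taxon51)),((Taxon22,Taxon21),Taxon76)).
That clade contains 7 terminal taxa: Taxon12, Taxon21, Taxon22, Taxon45, Taxon51, Taxon73, Taxon76.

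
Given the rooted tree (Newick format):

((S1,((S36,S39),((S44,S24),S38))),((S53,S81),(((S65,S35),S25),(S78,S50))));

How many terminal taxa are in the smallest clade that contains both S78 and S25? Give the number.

5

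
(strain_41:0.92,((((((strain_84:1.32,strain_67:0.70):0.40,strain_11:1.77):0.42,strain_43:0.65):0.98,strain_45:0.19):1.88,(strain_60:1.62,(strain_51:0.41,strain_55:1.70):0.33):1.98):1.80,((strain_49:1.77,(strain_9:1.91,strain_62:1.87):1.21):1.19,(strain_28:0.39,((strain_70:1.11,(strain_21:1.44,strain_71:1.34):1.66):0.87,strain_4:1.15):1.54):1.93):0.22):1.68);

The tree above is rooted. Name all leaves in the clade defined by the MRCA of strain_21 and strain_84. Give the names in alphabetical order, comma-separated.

strain_11, strain_21, strain_28, strain_4, strain_43, strain_45, strain_49, strain_51, strain_55, strain_60, strain_62, strain_67, strain_70, strain_71, strain_84, strain_9

Tracing strain_21: it sits inside (strain_21,strain_71).
Tracing strain_84: it sits inside (strain_84,strain_67).
The smallest clade enclosing both is ((((((strain_84,strain_67),strain_11),strain_43),strain_45),(strain_60,(strain_51,strain_55))),((strain_49,(strain_9,strain_62)),(strain_28,((strain_70,(strain_21,strain_71)),strain_4)))); the answer is its 16 terminal taxa in alphabetical order.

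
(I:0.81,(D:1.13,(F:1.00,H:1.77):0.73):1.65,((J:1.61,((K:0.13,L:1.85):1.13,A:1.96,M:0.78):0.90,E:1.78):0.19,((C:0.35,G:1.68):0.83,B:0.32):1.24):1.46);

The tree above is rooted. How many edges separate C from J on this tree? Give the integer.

5

The MRCA of C and J is the node subtending ((J,((K,L),A,M),E),((C,G),B)).
From C up to that node: 3 branches. From J up to the same node: 2 branches. Total: 3 + 2 = 5.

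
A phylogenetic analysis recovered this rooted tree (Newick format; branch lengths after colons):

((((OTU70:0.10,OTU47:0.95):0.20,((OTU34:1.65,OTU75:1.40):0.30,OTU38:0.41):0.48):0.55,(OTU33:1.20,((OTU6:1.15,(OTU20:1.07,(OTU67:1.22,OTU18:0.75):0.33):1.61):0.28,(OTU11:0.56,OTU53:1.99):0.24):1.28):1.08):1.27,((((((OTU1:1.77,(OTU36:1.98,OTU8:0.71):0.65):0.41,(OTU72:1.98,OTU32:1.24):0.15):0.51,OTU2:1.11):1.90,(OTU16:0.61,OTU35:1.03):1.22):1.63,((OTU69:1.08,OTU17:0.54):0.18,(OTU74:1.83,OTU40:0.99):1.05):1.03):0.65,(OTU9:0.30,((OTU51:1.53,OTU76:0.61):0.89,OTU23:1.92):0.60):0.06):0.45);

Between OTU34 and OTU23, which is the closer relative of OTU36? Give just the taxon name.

The MRCA of OTU36 and OTU23 subtends ((((((OTU1,(OTU36,OTU8)),(OTU72,OTU32)),OTU2),(OTU16,OTU35)),((OTU69,OTU17),(OTU74,OTU40))),(OTU9,((OTU51,OTU76),OTU23))) (16 taxa).
The MRCA of OTU36 and OTU34 is the root, subtending the entire tree (28 taxa).
The first is nested inside the second, so OTU36 shares a more recent common ancestor with OTU23.

OTU23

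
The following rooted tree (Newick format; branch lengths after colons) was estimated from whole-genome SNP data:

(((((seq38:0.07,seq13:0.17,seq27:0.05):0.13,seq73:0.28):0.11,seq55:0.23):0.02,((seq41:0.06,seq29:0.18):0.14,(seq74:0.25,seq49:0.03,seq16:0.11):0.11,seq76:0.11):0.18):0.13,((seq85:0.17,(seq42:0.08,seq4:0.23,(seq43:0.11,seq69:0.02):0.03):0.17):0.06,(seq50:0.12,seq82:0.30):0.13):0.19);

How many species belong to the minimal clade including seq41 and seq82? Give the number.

The MRCA of seq41 and seq82 is the root, so the clade is the entire tree.
That clade contains 18 terminal taxa: seq13, seq16, seq27, seq29, seq38, seq4, seq41, seq42, seq43, seq49, seq50, seq55, seq69, seq73, seq74, seq76, seq82, seq85.

18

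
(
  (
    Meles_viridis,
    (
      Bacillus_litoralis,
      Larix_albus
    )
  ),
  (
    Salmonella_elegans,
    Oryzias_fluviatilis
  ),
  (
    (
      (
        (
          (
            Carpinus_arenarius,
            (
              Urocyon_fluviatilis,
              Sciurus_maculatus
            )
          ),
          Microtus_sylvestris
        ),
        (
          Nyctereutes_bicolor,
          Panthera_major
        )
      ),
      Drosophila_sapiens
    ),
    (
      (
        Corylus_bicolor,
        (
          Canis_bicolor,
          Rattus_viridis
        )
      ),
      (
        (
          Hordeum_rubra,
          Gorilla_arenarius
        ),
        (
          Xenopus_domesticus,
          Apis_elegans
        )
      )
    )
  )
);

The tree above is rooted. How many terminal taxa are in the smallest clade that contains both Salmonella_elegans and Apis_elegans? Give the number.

19

The MRCA of Salmonella_elegans and Apis_elegans is the root, so the clade is the entire tree.
That clade contains 19 terminal taxa: Apis_elegans, Bacillus_litoralis, Canis_bicolor, Carpinus_arenarius, Corylus_bicolor, Drosophila_sapiens, Gorilla_arenarius, Hordeum_rubra, Larix_albus, Meles_viridis, Microtus_sylvestris, Nyctereutes_bicolor, Oryzias_fluviatilis, Panthera_major, Rattus_viridis, Salmonella_elegans, Sciurus_maculatus, Urocyon_fluviatilis, Xenopus_domesticus.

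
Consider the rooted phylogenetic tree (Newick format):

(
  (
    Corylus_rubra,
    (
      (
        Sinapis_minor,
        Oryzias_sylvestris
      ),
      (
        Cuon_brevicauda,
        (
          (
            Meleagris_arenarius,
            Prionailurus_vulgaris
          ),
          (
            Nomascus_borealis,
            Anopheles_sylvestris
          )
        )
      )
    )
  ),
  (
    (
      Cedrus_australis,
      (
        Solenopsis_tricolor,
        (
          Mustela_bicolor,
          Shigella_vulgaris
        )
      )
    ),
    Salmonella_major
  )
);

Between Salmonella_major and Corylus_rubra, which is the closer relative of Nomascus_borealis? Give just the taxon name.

Corylus_rubra

The MRCA of Nomascus_borealis and Corylus_rubra subtends (Corylus_rubra,((Sinapis_minor,Oryzias_sylvestris),(Cuon_brevicauda,((Meleagris_arenarius,Prionailurus_vulgaris),(Nomascus_borealis,Anopheles_sylvestris))))) (8 taxa).
The MRCA of Nomascus_borealis and Salmonella_major is the root, subtending the entire tree (13 taxa).
The first is nested inside the second, so Nomascus_borealis shares a more recent common ancestor with Corylus_rubra.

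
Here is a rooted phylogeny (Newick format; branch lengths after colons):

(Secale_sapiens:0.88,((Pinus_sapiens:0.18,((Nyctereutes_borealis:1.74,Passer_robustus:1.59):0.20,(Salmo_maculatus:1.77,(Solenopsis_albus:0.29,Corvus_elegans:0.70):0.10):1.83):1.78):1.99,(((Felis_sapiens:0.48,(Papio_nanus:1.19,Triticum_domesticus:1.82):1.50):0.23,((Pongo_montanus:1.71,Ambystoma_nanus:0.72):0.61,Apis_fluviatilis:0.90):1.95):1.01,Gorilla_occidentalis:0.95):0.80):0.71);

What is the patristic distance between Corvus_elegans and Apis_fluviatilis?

11.06

The path runs Corvus_elegans → … → MRCA → … → Apis_fluviatilis; the MRCA is the node subtending ((Pinus_sapiens,((Nyctereutes_borealis,Passer_robustus),(Salmo_maculatus,(Solenopsis_albus,Corvus_elegans)))),(((Felis_sapiens,(Papio_nanus,Triticum_domesticus)),((Pongo_montanus,Ambystoma_nanus),Apis_fluviatilis)),Gorilla_occidentalis)).
Branch lengths along that path: 0.70 + 0.10 + 1.83 + 1.78 + 1.99 + 0.80 + 1.01 + 1.95 + 0.90 = 11.06.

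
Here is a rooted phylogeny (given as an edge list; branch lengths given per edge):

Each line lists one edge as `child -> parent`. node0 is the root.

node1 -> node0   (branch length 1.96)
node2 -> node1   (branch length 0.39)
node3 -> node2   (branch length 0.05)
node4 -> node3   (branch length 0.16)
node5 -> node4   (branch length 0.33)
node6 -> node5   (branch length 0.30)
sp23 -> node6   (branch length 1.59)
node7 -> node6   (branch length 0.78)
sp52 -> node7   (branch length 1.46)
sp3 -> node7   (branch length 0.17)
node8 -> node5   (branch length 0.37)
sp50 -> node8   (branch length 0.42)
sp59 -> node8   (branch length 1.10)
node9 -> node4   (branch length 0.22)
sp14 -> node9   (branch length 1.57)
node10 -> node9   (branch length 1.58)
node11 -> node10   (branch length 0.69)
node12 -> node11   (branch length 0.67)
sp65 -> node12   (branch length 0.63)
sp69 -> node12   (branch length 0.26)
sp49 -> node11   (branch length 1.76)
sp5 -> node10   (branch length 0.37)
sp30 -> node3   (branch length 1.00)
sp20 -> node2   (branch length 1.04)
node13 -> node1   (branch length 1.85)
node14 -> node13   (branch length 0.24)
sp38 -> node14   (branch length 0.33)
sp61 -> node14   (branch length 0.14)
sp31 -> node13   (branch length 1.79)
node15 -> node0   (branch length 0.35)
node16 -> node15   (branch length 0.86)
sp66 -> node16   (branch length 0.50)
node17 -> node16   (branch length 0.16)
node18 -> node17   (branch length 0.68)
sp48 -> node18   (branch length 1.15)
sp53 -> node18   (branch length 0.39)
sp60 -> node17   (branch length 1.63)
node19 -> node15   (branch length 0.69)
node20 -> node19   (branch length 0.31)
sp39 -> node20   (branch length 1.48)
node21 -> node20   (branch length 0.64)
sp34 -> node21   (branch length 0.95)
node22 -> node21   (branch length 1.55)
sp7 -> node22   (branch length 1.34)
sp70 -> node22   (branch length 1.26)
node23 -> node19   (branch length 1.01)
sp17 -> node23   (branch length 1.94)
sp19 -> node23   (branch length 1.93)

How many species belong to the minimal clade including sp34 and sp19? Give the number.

6

The MRCA of sp34 and sp19 is the node subtending ((sp39,(sp34,(sp7,sp70))),(sp17,sp19)).
That clade contains 6 terminal taxa: sp17, sp19, sp34, sp39, sp7, sp70.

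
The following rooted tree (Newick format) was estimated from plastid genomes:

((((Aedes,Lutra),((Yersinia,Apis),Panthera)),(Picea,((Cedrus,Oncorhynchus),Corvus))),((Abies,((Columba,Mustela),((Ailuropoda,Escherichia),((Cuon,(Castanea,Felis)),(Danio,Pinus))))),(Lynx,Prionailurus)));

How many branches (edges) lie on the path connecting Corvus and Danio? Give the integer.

The MRCA of Corvus and Danio is the root of the tree.
From Corvus up to that node: 4 branches. From Danio up to the same node: 7 branches. Total: 4 + 7 = 11.

11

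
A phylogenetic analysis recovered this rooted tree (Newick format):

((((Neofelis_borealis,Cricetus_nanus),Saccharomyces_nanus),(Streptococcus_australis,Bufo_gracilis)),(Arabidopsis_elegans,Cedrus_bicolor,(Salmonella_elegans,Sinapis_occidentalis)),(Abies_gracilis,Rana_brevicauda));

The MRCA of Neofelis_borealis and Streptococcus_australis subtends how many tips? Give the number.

5

The MRCA of Neofelis_borealis and Streptococcus_australis is the node subtending (((Neofelis_borealis,Cricetus_nanus),Saccharomyces_nanus),(Streptococcus_australis,Bufo_gracilis)).
That clade contains 5 terminal taxa: Bufo_gracilis, Cricetus_nanus, Neofelis_borealis, Saccharomyces_nanus, Streptococcus_australis.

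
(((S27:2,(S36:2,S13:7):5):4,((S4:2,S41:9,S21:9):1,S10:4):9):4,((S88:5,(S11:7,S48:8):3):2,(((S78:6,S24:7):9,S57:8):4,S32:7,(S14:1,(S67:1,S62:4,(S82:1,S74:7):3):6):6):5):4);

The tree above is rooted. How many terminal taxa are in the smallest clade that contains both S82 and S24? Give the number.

The MRCA of S82 and S24 is the node subtending (((S78,S24),S57),S32,(S14,(S67,S62,(S82,S74)))).
That clade contains 9 terminal taxa: S14, S24, S32, S57, S62, S67, S74, S78, S82.

9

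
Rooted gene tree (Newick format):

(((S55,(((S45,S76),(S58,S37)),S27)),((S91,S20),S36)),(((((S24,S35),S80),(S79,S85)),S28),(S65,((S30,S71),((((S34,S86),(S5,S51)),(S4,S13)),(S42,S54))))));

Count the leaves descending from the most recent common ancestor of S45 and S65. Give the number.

The MRCA of S45 and S65 is the root, so the clade is the entire tree.
That clade contains 26 terminal taxa: S13, S20, S24, S27, S28, S30, S34, S35, S36, S37, S4, S42, S45, S5, S51, S54, S55, S58, S65, S71, S76, S79, S80, S85, S86, S91.

26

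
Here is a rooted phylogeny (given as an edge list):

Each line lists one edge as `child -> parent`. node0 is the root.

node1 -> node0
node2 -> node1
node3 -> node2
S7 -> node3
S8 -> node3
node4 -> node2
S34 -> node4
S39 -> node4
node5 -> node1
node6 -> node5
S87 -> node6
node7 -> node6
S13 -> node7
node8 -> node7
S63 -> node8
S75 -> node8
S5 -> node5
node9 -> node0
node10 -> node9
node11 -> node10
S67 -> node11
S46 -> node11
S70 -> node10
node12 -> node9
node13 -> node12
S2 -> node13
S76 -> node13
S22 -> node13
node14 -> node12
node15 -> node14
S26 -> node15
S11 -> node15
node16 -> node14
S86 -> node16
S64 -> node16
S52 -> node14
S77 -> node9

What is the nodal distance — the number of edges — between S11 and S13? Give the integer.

10

The MRCA of S11 and S13 is the root of the tree.
From S11 up to that node: 5 branches. From S13 up to the same node: 5 branches. Total: 5 + 5 = 10.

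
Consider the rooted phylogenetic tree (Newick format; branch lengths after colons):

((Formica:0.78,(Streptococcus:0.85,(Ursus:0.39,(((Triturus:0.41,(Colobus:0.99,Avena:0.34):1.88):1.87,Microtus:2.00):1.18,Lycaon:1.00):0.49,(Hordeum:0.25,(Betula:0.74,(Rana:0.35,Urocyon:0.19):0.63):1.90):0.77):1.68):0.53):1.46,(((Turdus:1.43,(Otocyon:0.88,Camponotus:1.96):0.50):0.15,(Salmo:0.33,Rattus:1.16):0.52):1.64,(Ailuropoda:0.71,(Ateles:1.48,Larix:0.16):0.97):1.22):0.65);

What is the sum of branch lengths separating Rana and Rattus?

11.29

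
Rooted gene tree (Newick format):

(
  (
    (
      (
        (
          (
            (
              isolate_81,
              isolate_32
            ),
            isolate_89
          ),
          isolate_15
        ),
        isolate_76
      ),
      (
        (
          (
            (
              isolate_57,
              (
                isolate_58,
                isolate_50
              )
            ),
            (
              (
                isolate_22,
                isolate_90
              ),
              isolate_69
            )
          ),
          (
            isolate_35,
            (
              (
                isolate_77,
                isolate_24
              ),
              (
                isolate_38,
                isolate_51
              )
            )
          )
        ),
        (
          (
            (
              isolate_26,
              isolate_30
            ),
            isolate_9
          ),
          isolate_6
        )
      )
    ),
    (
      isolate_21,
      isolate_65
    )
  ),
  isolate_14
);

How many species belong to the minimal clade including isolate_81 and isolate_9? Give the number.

20

The MRCA of isolate_81 and isolate_9 is the node subtending (((((isolate_81,isolate_32),isolate_89),isolate_15),isolate_76),((((isolate_57,(isolate_58,isolate_50)),((isolate_22,isolate_90),isolate_69)),(isolate_35,((isolate_77,isolate_24),(isolate_38,isolate_51)))),(((isolate_26,isolate_30),isolate_9),isolate_6))).
That clade contains 20 terminal taxa: isolate_15, isolate_22, isolate_24, isolate_26, isolate_30, isolate_32, isolate_35, isolate_38, isolate_50, isolate_51, isolate_57, isolate_58, isolate_6, isolate_69, isolate_76, isolate_77, isolate_81, isolate_89, isolate_9, isolate_90.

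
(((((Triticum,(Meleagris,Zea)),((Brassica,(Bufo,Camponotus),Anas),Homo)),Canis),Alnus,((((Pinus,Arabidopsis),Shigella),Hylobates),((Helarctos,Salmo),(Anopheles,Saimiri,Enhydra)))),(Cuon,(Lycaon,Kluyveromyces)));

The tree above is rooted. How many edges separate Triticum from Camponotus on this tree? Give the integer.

The MRCA of Triticum and Camponotus is the node subtending ((Triticum,(Meleagris,Zea)),((Brassica,(Bufo,Camponotus),Anas),Homo)).
From Triticum up to that node: 2 branches. From Camponotus up to the same node: 4 branches. Total: 2 + 4 = 6.

6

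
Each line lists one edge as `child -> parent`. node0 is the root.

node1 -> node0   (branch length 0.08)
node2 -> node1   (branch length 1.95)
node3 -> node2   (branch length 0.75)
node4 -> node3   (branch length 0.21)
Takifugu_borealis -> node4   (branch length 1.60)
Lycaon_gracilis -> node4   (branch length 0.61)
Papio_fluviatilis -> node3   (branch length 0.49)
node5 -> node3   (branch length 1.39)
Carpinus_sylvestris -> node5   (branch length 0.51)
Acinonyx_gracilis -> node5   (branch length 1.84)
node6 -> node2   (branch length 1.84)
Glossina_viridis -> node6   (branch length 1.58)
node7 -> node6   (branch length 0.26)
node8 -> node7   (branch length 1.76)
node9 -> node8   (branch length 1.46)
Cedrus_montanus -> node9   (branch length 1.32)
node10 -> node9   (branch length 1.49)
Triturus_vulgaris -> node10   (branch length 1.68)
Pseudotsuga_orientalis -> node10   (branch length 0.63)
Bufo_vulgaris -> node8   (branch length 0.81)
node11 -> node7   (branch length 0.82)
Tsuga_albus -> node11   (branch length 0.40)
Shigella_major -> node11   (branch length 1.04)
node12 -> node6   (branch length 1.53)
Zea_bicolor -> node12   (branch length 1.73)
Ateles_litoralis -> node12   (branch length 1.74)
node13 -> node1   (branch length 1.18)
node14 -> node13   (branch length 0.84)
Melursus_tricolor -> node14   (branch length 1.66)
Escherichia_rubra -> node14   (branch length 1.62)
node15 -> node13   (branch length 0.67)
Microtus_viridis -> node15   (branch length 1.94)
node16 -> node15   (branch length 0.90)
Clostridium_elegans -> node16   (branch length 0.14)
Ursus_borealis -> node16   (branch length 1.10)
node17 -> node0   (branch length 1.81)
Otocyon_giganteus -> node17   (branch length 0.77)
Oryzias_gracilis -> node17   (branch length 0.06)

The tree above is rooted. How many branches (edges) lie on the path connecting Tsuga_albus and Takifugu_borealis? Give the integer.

The MRCA of Tsuga_albus and Takifugu_borealis is the node subtending (((Takifugu_borealis,Lycaon_gracilis),Papio_fluviatilis,(Carpinus_sylvestris,Acinonyx_gracilis)),(Glossina_viridis,(((Cedrus_montanus,(Triturus_vulgaris,Pseudotsuga_orientalis)),Bufo_vulgaris),(Tsuga_albus,Shigella_major)),(Zea_bicolor,Ateles_litoralis))).
From Tsuga_albus up to that node: 4 branches. From Takifugu_borealis up to the same node: 3 branches. Total: 4 + 3 = 7.

7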